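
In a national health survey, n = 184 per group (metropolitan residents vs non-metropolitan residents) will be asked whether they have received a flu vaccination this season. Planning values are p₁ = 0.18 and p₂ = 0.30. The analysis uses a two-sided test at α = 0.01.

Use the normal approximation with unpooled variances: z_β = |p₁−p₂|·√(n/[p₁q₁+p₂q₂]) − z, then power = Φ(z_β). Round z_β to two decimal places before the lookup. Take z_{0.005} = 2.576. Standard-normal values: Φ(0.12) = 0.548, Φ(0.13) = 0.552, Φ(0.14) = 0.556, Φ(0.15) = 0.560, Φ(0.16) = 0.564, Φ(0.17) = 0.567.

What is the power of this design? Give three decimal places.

Power ≈ 0.560

z_β = |p₁−p₂|·√(n/[p₁q₁+p₂q₂]) − z_{α/2}
    = 0.12 · √(184/0.3576) − 2.576
    = 0.12 · 22.6835 − 2.576
    = 2.7220 − 2.576 = 0.1460 → 0.15
Power = Φ(0.15) = 0.560.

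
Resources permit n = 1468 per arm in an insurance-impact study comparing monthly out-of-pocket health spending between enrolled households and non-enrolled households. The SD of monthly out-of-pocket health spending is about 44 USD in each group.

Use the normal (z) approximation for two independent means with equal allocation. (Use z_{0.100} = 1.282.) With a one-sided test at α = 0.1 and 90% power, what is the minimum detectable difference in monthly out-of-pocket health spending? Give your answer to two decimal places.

Minimum detectable difference ≈ 4.16 USD

δ = (z_α + z_β) · √((σ₁²+σ₂²)/n)
  = (1.282 + 1.282) · √(3872/1468)
  = 2.564 · √2.6376
  = 2.564 · 1.6241
  = 4.1641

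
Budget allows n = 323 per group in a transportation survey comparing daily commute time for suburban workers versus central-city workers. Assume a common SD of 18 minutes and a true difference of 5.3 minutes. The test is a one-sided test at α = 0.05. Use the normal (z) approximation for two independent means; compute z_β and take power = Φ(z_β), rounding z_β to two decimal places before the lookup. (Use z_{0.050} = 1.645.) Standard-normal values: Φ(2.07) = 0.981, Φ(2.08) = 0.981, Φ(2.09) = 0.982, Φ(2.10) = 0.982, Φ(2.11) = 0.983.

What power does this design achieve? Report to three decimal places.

z_β = δ·√(n/(σ₁²+σ₂²)) − z_α
    = 5.3 · √(323/648) − 1.645
    = 5.3 · 0.70601 − 1.645
    = 3.7419 − 1.645 = 2.0969 → 2.10
Power = Φ(2.10) = 0.982.

Power ≈ 0.982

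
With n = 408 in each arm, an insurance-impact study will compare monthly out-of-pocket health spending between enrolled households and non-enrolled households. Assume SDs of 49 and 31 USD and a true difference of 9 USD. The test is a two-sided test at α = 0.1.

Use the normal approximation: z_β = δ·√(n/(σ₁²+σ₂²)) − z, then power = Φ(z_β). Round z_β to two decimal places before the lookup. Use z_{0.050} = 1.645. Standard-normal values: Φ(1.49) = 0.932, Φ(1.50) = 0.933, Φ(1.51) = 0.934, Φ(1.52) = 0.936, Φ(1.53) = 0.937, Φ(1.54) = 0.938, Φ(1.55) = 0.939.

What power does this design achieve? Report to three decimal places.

z_β = δ·√(n/(σ₁²+σ₂²)) − z_{α/2}
    = 9 · √(408/3362) − 1.645
    = 9 · 0.34836 − 1.645
    = 3.1353 − 1.645 = 1.4903 → 1.49
Power = Φ(1.49) = 0.932.

Power ≈ 0.932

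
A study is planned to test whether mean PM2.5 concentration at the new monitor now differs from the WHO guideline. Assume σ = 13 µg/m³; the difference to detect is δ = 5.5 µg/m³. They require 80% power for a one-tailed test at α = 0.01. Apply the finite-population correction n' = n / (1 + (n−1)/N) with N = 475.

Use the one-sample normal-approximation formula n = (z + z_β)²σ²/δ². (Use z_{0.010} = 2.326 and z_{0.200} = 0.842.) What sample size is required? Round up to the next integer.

n = 51

n = (z_α + z_β)² · σ² / δ²
  = (2.326 + 0.842)² · 13² / 5.5²
  = 10.0362 · 169 / 30.25
  = 56.07
Finite-population correction (N = 475): 56.07 / (1 + (56.07 − 1)/475) = 50.24.
Round up → n = 51.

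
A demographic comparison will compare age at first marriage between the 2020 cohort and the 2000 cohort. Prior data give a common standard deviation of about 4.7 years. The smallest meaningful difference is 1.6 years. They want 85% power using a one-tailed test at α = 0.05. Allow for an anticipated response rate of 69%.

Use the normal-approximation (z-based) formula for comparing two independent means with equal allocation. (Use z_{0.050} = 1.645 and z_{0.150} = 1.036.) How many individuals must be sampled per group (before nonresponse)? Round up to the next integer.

n = 180 per group

n = (z_α + z_β)² · (σ₁² + σ₂²) / δ²
  = (1.645 + 1.036)² · (2·4.7² = 44.18) / 1.6²
  = 7.1878 · 44.18 / 2.56
  = 124.05
Adjust for 69% response: 124.05 / 0.69 = 179.78.
Round up → n = 180 per group.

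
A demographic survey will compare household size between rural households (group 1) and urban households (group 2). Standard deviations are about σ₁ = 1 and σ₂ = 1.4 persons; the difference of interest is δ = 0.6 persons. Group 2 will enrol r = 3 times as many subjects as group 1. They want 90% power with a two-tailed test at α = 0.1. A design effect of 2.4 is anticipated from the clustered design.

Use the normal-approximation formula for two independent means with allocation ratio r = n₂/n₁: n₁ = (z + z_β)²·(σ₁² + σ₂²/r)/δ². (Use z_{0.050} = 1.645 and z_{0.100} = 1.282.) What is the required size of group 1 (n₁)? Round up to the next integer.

n₁ = (z_{α/2} + z_β)² · (σ₁² + σ₂²/r) / δ²
   = (1.645 + 1.282)² · (1² + 1.4²/3) / 0.6²
   = 8.5673 · (1 + 0.65333) / 0.36
   = 8.5673 · 1.6533 / 0.36
   = 39.35
Design effect: 2.4 × 39.35 = 94.43.
Round up → n₁ = 95; n₂ = r·n₁ = 3 × 95 = 285.

n₁ = 95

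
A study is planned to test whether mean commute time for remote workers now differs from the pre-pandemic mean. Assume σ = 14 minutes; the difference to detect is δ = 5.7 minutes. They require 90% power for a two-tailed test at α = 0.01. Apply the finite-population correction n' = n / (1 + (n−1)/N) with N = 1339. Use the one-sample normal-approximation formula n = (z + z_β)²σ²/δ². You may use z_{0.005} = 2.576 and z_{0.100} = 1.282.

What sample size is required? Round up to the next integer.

n = 85

n = (z_{α/2} + z_β)² · σ² / δ²
  = (2.576 + 1.282)² · 14² / 5.7²
  = 14.8842 · 196 / 32.49
  = 89.79
Finite-population correction (N = 1339): 89.79 / (1 + (89.79 − 1)/1339) = 84.21.
Round up → n = 85.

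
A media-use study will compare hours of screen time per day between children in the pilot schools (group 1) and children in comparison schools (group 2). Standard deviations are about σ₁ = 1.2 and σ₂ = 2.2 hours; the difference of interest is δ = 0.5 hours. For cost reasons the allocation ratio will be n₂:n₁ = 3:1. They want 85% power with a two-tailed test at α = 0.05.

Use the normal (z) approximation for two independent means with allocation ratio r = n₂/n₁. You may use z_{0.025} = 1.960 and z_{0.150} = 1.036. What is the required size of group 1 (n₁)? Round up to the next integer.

n₁ = (z_{α/2} + z_β)² · (σ₁² + σ₂²/r) / δ²
   = (1.960 + 1.036)² · (1.2² + 2.2²/3) / 0.5²
   = 8.9760 · (1.44 + 1.6133) / 0.25
   = 8.9760 · 3.0533 / 0.25
   = 109.63
Round up → n₁ = 110; n₂ = r·n₁ = 3 × 110 = 330.

n₁ = 110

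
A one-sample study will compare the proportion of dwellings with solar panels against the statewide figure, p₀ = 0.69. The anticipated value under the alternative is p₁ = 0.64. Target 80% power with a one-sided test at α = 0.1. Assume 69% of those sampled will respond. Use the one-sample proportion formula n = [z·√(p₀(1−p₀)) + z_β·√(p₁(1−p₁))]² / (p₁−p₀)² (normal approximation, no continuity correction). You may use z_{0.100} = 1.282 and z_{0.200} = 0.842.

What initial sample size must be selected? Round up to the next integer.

n = [z_α·√(p₀q₀) + z_β·√(p₁q₁)]² / (p₁ − p₀)²
  = [1.282·√(0.69·0.31) + 0.842·√(0.64·0.36)]² / (-0.05)²
  = [1.282·0.4625 + 0.842·0.4800]² / 0.0025
  = [0.9971]² / 0.0025
  = 397.66
Adjust for 69% response: 397.66 / 0.69 = 576.33.
Round up → n = 577.

n = 577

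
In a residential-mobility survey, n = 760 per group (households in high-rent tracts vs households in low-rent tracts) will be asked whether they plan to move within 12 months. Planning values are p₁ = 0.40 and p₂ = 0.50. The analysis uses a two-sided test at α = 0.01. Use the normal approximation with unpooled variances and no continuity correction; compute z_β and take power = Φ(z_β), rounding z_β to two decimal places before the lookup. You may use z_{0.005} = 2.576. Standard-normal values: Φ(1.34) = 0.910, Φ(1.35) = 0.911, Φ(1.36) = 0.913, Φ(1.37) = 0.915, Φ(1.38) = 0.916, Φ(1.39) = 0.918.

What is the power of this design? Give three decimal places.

z_β = |p₁−p₂|·√(n/[p₁q₁+p₂q₂]) − z_{α/2}
    = 0.10 · √(760/0.4900) − 2.576
    = 0.10 · 39.3830 − 2.576
    = 3.9383 − 2.576 = 1.3623 → 1.36
Power = Φ(1.36) = 0.913.

Power ≈ 0.913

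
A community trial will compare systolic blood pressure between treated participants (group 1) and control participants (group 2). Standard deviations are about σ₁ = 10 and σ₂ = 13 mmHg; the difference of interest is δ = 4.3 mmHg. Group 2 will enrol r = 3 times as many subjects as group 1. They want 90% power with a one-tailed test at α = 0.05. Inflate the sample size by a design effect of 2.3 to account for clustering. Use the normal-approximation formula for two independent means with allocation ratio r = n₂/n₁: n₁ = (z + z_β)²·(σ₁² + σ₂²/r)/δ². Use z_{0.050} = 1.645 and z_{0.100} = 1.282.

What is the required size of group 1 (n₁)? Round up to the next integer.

n₁ = (z_α + z_β)² · (σ₁² + σ₂²/r) / δ²
   = (1.645 + 1.282)² · (10² + 13²/3) / 4.3²
   = 8.5673 · (100 + 56.3333) / 18.49
   = 8.5673 · 156.3333 / 18.49
   = 72.44
Design effect: 2.3 × 72.44 = 166.60.
Round up → n₁ = 167; n₂ = r·n₁ = 3 × 167 = 501.

n₁ = 167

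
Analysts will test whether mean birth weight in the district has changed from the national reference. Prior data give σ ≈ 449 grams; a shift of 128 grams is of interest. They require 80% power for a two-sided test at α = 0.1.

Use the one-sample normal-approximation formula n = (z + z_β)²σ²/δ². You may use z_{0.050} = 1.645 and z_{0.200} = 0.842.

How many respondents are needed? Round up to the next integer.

n = 77

n = (z_{α/2} + z_β)² · σ² / δ²
  = (1.645 + 0.842)² · 449² / 128²
  = 6.1852 · 201601 / 16384
  = 76.11
Round up → n = 77.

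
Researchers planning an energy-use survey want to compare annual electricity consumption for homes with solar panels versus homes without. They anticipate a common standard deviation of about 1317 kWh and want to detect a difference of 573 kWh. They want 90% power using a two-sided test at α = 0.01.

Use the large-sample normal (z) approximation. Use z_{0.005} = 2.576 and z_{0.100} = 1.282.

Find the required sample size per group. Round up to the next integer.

n = (z_{α/2} + z_β)² · (σ₁² + σ₂²) / δ²
  = (2.576 + 1.282)² · (2·1317² = 3468978) / 573²
  = 14.8842 · 3468978 / 328329
  = 157.26
Round up → n = 158 per group.

n = 158 per group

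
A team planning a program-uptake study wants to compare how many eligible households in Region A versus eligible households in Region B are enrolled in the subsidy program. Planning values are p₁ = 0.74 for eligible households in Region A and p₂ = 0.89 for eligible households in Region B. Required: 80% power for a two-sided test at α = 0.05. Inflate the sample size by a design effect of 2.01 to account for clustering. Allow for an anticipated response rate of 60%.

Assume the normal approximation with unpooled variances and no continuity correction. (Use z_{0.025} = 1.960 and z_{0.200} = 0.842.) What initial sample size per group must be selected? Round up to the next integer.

n = (z_{α/2} + z_β)² · [p₁(1−p₁) + p₂(1−p₂)] / (p₁ − p₂)²
  = (1.960 + 0.842)² · (0.74·0.26 + 0.89·0.11) / (-0.15)²
  = (2.802)² · (0.1924 + 0.0979) / 0.0225
  = 7.8512 · 0.2903 / 0.0225
  = 101.30
Design effect: 2.01 × 101.30 = 203.61.
Adjust for 60% response: 203.61 / 0.60 = 339.35.
Round up → n = 340 per group.

n = 340 per group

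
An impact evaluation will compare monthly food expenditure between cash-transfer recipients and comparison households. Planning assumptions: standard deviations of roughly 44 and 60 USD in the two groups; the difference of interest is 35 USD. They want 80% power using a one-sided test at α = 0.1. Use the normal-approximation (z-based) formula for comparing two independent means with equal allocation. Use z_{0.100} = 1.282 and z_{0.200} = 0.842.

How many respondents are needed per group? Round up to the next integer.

n = 21 per group

n = (z_α + z_β)² · (σ₁² + σ₂²) / δ²
  = (1.282 + 0.842)² · (44² + 60² = 5536) / 35²
  = 4.5114 · 5536 / 1225
  = 20.39
Round up → n = 21 per group.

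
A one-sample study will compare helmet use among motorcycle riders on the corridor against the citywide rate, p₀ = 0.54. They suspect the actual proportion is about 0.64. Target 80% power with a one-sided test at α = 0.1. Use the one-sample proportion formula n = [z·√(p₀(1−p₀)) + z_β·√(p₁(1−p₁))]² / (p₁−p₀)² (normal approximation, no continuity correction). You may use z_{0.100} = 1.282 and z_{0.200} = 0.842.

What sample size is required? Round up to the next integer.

n = [z_α·√(p₀q₀) + z_β·√(p₁q₁)]² / (p₁ − p₀)²
  = [1.282·√(0.54·0.46) + 0.842·√(0.64·0.36)]² / (0.10)²
  = [1.282·0.4984 + 0.842·0.4800]² / 0.0100
  = [1.0431]² / 0.0100
  = 108.81
Round up → n = 109.

n = 109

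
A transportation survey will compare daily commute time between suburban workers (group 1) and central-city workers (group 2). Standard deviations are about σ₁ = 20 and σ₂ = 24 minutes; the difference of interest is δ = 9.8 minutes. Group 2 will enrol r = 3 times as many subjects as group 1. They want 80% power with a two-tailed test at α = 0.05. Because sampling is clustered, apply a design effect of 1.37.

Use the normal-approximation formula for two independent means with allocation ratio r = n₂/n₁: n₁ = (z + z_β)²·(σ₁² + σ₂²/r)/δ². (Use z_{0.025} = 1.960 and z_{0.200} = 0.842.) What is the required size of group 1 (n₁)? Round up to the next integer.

n₁ = 67

n₁ = (z_{α/2} + z_β)² · (σ₁² + σ₂²/r) / δ²
   = (1.960 + 0.842)² · (20² + 24²/3) / 9.8²
   = 7.8512 · (400 + 192) / 96.04
   = 7.8512 · 592 / 96.04
   = 48.40
Design effect: 1.37 × 48.40 = 66.30.
Round up → n₁ = 67; n₂ = r·n₁ = 3 × 67 = 201.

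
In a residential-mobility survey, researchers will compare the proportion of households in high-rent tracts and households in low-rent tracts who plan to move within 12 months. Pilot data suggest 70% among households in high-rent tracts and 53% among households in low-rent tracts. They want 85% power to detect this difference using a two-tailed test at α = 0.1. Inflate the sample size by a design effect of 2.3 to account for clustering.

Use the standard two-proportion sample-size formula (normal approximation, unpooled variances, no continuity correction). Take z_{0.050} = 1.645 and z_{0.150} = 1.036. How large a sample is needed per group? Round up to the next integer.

n = 263 per group

n = (z_{α/2} + z_β)² · [p₁(1−p₁) + p₂(1−p₂)] / (p₁ − p₂)²
  = (1.645 + 1.036)² · (0.70·0.30 + 0.53·0.47) / (0.17)²
  = (2.681)² · (0.2100 + 0.2491) / 0.0289
  = 7.1878 · 0.4591 / 0.0289
  = 114.18
Design effect: 2.3 × 114.18 = 262.62.
Round up → n = 263 per group.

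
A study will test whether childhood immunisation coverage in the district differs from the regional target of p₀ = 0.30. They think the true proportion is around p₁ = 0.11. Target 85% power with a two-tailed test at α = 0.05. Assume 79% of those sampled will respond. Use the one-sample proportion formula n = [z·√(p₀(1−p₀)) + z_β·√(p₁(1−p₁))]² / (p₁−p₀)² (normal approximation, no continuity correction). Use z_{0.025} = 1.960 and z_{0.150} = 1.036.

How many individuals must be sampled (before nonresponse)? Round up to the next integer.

n = 53

n = [z_{α/2}·√(p₀q₀) + z_β·√(p₁q₁)]² / (p₁ − p₀)²
  = [1.960·√(0.30·0.70) + 1.036·√(0.11·0.89)]² / (-0.19)²
  = [1.960·0.4583 + 1.036·0.3129]² / 0.0361
  = [1.2223]² / 0.0361
  = 41.39
Adjust for 79% response: 41.39 / 0.79 = 52.39.
Round up → n = 53.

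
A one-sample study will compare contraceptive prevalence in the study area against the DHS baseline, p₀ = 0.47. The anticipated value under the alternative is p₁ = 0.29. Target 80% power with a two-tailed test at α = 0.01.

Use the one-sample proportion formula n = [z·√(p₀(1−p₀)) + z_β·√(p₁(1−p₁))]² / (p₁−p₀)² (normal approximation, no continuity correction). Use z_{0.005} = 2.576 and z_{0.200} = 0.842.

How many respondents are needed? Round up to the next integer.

n = 86

n = [z_{α/2}·√(p₀q₀) + z_β·√(p₁q₁)]² / (p₁ − p₀)²
  = [2.576·√(0.47·0.53) + 0.842·√(0.29·0.71)]² / (-0.18)²
  = [2.576·0.4991 + 0.842·0.4538]² / 0.0324
  = [1.6677]² / 0.0324
  = 85.85
Round up → n = 86.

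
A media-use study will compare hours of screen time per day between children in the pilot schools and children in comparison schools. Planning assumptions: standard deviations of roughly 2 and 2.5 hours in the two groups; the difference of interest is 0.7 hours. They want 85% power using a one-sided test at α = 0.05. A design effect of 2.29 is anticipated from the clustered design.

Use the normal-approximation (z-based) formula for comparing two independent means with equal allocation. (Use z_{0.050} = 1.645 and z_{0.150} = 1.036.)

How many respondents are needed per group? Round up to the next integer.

n = 345 per group

n = (z_α + z_β)² · (σ₁² + σ₂²) / δ²
  = (1.645 + 1.036)² · (2² + 2.5² = 10.25) / 0.7²
  = 7.1878 · 10.25 / 0.49
  = 150.36
Design effect: 2.29 × 150.36 = 344.32.
Round up → n = 345 per group.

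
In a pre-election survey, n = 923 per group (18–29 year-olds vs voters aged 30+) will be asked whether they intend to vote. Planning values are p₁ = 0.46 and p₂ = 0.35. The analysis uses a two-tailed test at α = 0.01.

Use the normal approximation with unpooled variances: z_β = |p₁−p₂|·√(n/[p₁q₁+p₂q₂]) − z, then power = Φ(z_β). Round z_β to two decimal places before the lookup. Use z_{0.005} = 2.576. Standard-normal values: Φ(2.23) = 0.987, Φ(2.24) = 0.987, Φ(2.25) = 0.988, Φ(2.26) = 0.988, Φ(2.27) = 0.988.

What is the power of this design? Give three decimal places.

z_β = |p₁−p₂|·√(n/[p₁q₁+p₂q₂]) − z_{α/2}
    = 0.11 · √(923/0.4759) − 2.576
    = 0.11 · 44.0396 − 2.576
    = 4.8444 − 2.576 = 2.2684 → 2.27
Power = Φ(2.27) = 0.988.

Power ≈ 0.988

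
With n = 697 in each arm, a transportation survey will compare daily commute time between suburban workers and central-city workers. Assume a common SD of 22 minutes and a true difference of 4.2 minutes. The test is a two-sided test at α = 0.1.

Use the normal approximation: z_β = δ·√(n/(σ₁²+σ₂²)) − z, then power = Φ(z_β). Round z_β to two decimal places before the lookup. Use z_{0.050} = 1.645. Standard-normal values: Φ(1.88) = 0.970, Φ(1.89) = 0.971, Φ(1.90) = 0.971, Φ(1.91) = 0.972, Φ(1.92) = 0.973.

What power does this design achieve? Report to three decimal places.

z_β = δ·√(n/(σ₁²+σ₂²)) − z_{α/2}
    = 4.2 · √(697/968) − 1.645
    = 4.2 · 0.84855 − 1.645
    = 3.5639 − 1.645 = 1.9189 → 1.92
Power = Φ(1.92) = 0.973.

Power ≈ 0.973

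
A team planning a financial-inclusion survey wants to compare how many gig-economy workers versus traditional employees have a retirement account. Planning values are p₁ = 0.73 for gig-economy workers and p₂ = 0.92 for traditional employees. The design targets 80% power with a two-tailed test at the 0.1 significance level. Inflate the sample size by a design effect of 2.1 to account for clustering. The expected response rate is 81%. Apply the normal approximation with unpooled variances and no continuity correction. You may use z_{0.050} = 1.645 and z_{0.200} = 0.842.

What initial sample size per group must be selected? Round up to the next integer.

n = 121 per group

n = (z_{α/2} + z_β)² · [p₁(1−p₁) + p₂(1−p₂)] / (p₁ − p₂)²
  = (1.645 + 0.842)² · (0.73·0.27 + 0.92·0.08) / (-0.19)²
  = (2.487)² · (0.1971 + 0.0736) / 0.0361
  = 6.1852 · 0.2707 / 0.0361
  = 46.38
Design effect: 2.1 × 46.38 = 97.40.
Adjust for 81% response: 97.40 / 0.81 = 120.24.
Round up → n = 121 per group.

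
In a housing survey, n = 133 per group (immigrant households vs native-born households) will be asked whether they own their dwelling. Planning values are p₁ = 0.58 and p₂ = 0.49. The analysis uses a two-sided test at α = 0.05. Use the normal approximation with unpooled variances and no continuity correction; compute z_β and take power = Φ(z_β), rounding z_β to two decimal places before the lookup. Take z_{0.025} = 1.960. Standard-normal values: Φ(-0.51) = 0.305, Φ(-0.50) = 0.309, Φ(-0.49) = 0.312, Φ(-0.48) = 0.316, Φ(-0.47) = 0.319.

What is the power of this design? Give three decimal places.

Power ≈ 0.316

z_β = |p₁−p₂|·√(n/[p₁q₁+p₂q₂]) − z_{α/2}
    = 0.09 · √(133/0.4935) − 1.960
    = 0.09 · 16.4166 − 1.960
    = 1.4775 − 1.960 = -0.4825 → -0.48
Power = Φ(-0.48) = 0.316.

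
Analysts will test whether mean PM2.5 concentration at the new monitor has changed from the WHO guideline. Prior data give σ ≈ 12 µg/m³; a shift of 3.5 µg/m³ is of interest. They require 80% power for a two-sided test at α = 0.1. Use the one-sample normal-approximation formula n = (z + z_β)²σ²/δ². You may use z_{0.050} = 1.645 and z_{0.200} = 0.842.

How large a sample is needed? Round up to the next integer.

n = (z_{α/2} + z_β)² · σ² / δ²
  = (1.645 + 0.842)² · 12² / 3.5²
  = 6.1852 · 144 / 12.25
  = 72.71
Round up → n = 73.

n = 73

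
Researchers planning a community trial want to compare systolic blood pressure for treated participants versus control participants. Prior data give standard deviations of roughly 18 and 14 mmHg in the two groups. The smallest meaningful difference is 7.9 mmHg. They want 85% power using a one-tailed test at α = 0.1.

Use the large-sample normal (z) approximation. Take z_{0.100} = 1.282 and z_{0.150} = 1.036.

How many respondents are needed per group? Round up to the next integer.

n = (z_α + z_β)² · (σ₁² + σ₂²) / δ²
  = (1.282 + 1.036)² · (18² + 14² = 520) / 7.9²
  = 5.3731 · 520 / 62.41
  = 44.77
Round up → n = 45 per group.

n = 45 per group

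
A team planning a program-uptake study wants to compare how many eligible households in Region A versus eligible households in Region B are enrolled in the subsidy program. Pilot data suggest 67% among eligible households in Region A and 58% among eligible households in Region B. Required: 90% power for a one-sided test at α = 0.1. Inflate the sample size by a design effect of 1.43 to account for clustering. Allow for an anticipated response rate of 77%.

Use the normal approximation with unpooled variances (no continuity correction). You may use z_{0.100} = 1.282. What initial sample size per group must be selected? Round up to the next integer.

n = (z_α + z_β)² · [p₁(1−p₁) + p₂(1−p₂)] / (p₁ − p₂)²
  = (1.282 + 1.282)² · (0.67·0.33 + 0.58·0.42) / (0.09)²
  = (2.564)² · (0.2211 + 0.2436) / 0.0081
  = 6.5741 · 0.4647 / 0.0081
  = 377.16
Design effect: 1.43 × 377.16 = 539.34.
Adjust for 77% response: 539.34 / 0.77 = 700.44.
Round up → n = 701 per group.

n = 701 per group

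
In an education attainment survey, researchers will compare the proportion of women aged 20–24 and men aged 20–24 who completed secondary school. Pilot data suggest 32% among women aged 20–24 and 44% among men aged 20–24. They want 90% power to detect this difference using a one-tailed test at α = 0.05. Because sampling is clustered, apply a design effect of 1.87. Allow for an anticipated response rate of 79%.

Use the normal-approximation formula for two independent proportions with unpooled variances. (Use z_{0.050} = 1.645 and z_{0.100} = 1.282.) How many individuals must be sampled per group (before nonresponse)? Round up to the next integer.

n = (z_α + z_β)² · [p₁(1−p₁) + p₂(1−p₂)] / (p₁ − p₂)²
  = (1.645 + 1.282)² · (0.32·0.68 + 0.44·0.56) / (-0.12)²
  = (2.927)² · (0.2176 + 0.2464) / 0.0144
  = 8.5673 · 0.4640 / 0.0144
  = 276.06
Design effect: 1.87 × 276.06 = 516.23.
Adjust for 79% response: 516.23 / 0.79 = 653.45.
Round up → n = 654 per group.

n = 654 per group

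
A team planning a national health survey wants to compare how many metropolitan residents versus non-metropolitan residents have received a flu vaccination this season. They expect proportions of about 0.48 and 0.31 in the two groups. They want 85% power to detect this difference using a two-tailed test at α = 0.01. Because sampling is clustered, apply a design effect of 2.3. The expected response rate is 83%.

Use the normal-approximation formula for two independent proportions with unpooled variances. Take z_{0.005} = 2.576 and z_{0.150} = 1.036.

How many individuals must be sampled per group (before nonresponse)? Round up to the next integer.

n = 580 per group

n = (z_{α/2} + z_β)² · [p₁(1−p₁) + p₂(1−p₂)] / (p₁ − p₂)²
  = (2.576 + 1.036)² · (0.48·0.52 + 0.31·0.69) / (0.17)²
  = (3.612)² · (0.2496 + 0.2139) / 0.0289
  = 13.0465 · 0.4635 / 0.0289
  = 209.24
Design effect: 2.3 × 209.24 = 481.25.
Adjust for 83% response: 481.25 / 0.83 = 579.83.
Round up → n = 580 per group.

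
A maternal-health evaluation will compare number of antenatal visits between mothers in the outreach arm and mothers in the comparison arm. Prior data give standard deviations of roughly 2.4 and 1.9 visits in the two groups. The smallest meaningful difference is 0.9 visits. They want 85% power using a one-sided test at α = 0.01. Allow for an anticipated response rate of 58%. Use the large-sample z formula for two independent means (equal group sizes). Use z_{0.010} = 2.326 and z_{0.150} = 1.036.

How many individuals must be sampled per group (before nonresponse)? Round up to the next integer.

n = 226 per group

n = (z_α + z_β)² · (σ₁² + σ₂²) / δ²
  = (2.326 + 1.036)² · (2.4² + 1.9² = 9.37) / 0.9²
  = 11.3030 · 9.37 / 0.81
  = 130.75
Adjust for 58% response: 130.75 / 0.58 = 225.44.
Round up → n = 226 per group.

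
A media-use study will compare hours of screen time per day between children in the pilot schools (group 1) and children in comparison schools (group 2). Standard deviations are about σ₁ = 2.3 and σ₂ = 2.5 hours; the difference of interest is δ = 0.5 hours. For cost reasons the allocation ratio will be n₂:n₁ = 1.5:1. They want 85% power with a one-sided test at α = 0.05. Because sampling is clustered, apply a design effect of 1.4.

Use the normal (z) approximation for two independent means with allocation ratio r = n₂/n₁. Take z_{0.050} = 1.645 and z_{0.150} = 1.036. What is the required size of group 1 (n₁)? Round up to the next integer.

n₁ = 381

n₁ = (z_α + z_β)² · (σ₁² + σ₂²/r) / δ²
   = (1.645 + 1.036)² · (2.3² + 2.5²/1.5) / 0.5²
   = 7.1878 · (5.29 + 4.1667) / 0.25
   = 7.1878 · 9.4567 / 0.25
   = 271.89
Design effect: 1.4 × 271.89 = 380.64.
Round up → n₁ = 381; n₂ = r·n₁ = 1.5 × 381 = 572.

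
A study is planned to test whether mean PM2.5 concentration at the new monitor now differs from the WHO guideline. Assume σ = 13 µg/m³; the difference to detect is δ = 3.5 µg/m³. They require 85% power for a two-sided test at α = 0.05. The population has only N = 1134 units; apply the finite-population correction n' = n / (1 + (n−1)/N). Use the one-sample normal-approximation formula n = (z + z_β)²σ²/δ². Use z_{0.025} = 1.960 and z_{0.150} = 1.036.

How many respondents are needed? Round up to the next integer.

n = 112

n = (z_{α/2} + z_β)² · σ² / δ²
  = (1.960 + 1.036)² · 13² / 3.5²
  = 8.9760 · 169 / 12.25
  = 123.83
Finite-population correction (N = 1134): 123.83 / (1 + (123.83 − 1)/1134) = 111.73.
Round up → n = 112.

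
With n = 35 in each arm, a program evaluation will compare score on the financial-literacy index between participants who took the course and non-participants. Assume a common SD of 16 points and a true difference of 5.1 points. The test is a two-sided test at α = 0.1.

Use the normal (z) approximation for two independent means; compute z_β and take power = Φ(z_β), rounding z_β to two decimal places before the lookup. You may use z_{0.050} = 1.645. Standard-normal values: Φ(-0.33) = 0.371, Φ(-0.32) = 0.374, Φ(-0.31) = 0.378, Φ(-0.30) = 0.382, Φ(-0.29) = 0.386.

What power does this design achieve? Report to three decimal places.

Power ≈ 0.378

z_β = δ·√(n/(σ₁²+σ₂²)) − z_{α/2}
    = 5.1 · √(35/512) − 1.645
    = 5.1 · 0.26146 − 1.645
    = 1.3334 − 1.645 = -0.3116 → -0.31
Power = Φ(-0.31) = 0.378.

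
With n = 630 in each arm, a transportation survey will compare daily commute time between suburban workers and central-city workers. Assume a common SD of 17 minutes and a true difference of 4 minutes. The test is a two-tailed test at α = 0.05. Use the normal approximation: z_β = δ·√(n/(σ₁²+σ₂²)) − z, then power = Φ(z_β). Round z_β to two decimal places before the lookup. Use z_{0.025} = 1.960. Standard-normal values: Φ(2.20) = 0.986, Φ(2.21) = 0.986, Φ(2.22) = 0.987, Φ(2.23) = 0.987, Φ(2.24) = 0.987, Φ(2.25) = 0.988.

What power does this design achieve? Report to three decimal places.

z_β = δ·√(n/(σ₁²+σ₂²)) − z_{α/2}
    = 4 · √(630/578) − 1.960
    = 4 · 1.04401 − 1.960
    = 4.1761 − 1.960 = 2.2161 → 2.22
Power = Φ(2.22) = 0.987.

Power ≈ 0.987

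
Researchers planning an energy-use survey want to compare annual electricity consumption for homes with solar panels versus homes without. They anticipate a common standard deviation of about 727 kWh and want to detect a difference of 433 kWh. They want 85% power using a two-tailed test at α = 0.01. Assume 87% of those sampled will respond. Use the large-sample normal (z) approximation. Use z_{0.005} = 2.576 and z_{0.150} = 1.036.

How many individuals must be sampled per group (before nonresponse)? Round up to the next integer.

n = 85 per group

n = (z_{α/2} + z_β)² · (σ₁² + σ₂²) / δ²
  = (2.576 + 1.036)² · (2·727² = 1057058) / 433²
  = 13.0465 · 1057058 / 187489
  = 73.56
Adjust for 87% response: 73.56 / 0.87 = 84.55.
Round up → n = 85 per group.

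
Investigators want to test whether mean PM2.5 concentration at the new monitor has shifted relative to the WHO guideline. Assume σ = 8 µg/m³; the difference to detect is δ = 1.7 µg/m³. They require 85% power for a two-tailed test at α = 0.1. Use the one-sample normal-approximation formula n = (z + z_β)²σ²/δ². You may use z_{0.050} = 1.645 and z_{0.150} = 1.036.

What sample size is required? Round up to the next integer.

n = (z_{α/2} + z_β)² · σ² / δ²
  = (1.645 + 1.036)² · 8² / 1.7²
  = 7.1878 · 64 / 2.89
  = 159.18
Round up → n = 160.

n = 160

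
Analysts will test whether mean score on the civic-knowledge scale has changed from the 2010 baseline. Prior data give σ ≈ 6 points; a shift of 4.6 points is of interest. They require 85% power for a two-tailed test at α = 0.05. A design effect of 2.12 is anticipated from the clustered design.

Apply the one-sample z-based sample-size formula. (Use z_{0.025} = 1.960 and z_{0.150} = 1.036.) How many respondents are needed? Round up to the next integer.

n = (z_{α/2} + z_β)² · σ² / δ²
  = (1.960 + 1.036)² · 6² / 4.6²
  = 8.9760 · 36 / 21.16
  = 15.27
Design effect: 2.12 × 15.27 = 32.37.
Round up → n = 33.

n = 33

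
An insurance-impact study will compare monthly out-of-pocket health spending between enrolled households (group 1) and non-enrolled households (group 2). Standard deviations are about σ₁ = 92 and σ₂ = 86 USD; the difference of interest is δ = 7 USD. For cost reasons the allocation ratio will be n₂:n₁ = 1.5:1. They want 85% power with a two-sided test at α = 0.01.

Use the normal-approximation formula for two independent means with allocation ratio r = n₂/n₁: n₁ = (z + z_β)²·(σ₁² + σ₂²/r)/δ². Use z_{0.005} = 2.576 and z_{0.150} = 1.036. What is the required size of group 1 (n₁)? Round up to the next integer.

n₁ = (z_{α/2} + z_β)² · (σ₁² + σ₂²/r) / δ²
   = (2.576 + 1.036)² · (92² + 86²/1.5) / 7²
   = 13.0465 · (8464 + 4930.7) / 49
   = 13.0465 · 13394.7 / 49
   = 3566.41
Round up → n₁ = 3567; n₂ = r·n₁ = 1.5 × 3567 = 5351.

n₁ = 3567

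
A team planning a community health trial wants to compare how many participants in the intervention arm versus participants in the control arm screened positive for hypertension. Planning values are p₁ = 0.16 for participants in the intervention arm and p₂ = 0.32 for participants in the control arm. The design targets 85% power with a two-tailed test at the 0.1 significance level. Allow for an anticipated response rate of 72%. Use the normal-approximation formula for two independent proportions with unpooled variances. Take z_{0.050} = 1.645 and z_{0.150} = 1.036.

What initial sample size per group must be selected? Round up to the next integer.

n = (z_{α/2} + z_β)² · [p₁(1−p₁) + p₂(1−p₂)] / (p₁ − p₂)²
  = (1.645 + 1.036)² · (0.16·0.84 + 0.32·0.68) / (-0.16)²
  = (2.681)² · (0.1344 + 0.2176) / 0.0256
  = 7.1878 · 0.3520 / 0.0256
  = 98.83
Adjust for 72% response: 98.83 / 0.72 = 137.27.
Round up → n = 138 per group.

n = 138 per group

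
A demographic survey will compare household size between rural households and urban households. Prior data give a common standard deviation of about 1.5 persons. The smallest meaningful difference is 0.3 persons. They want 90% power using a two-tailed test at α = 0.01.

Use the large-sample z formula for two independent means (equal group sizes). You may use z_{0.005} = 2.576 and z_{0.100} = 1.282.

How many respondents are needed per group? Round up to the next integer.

n = 745 per group

n = (z_{α/2} + z_β)² · (σ₁² + σ₂²) / δ²
  = (2.576 + 1.282)² · (2·1.5² = 4.5) / 0.3²
  = 14.8842 · 4.5 / 0.09
  = 744.21
Round up → n = 745 per group.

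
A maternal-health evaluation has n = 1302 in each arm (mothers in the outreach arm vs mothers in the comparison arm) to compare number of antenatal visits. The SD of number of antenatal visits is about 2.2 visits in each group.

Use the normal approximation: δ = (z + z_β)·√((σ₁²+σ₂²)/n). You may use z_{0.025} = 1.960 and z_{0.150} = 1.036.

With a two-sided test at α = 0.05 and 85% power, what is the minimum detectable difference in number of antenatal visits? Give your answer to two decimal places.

δ = (z_{α/2} + z_β) · √((σ₁²+σ₂²)/n)
  = (1.960 + 1.036) · √(9.68/1302)
  = 2.996 · √0.00743
  = 2.996 · 0.0862
  = 0.2583

Minimum detectable difference ≈ 0.26 visits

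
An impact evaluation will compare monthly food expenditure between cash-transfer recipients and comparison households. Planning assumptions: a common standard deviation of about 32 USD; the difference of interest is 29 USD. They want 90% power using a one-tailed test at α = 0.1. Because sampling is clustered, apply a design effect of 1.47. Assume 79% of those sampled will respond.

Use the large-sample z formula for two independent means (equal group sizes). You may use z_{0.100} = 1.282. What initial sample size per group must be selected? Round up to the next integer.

n = (z_α + z_β)² · (σ₁² + σ₂²) / δ²
  = (1.282 + 1.282)² · (2·32² = 2048) / 29²
  = 6.5741 · 2048 / 841
  = 16.01
Design effect: 1.47 × 16.01 = 23.53.
Adjust for 79% response: 23.53 / 0.79 = 29.79.
Round up → n = 30 per group.

n = 30 per group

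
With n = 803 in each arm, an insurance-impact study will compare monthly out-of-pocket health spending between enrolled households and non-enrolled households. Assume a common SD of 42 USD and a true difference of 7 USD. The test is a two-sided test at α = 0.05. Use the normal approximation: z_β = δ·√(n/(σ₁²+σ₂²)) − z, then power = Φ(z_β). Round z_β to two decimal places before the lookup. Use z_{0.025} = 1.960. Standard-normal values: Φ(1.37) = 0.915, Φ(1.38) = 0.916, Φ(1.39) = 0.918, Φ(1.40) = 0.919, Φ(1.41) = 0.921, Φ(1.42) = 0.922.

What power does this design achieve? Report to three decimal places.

Power ≈ 0.916

z_β = δ·√(n/(σ₁²+σ₂²)) − z_{α/2}
    = 7 · √(803/3528) − 1.960
    = 7 · 0.47708 − 1.960
    = 3.3396 − 1.960 = 1.3796 → 1.38
Power = Φ(1.38) = 0.916.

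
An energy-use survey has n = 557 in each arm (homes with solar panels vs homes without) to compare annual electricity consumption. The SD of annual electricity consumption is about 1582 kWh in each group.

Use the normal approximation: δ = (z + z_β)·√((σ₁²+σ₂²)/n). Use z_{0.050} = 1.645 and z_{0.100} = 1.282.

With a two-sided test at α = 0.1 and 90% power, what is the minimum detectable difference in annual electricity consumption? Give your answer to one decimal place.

δ = (z_{α/2} + z_β) · √((σ₁²+σ₂²)/n)
  = (1.645 + 1.282) · √(5005448/557)
  = 2.927 · √8986.4
  = 2.927 · 94.7968
  = 277.4704

Minimum detectable difference ≈ 277.5 kWh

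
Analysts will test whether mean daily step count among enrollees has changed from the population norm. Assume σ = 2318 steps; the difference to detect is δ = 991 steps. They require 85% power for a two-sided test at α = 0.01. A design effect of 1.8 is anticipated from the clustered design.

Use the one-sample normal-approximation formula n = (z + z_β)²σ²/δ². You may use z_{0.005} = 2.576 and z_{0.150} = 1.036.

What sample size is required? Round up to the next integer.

n = (z_{α/2} + z_β)² · σ² / δ²
  = (2.576 + 1.036)² · 2318² / 991²
  = 13.0465 · 5373124 / 982081
  = 71.38
Design effect: 1.8 × 71.38 = 128.48.
Round up → n = 129.

n = 129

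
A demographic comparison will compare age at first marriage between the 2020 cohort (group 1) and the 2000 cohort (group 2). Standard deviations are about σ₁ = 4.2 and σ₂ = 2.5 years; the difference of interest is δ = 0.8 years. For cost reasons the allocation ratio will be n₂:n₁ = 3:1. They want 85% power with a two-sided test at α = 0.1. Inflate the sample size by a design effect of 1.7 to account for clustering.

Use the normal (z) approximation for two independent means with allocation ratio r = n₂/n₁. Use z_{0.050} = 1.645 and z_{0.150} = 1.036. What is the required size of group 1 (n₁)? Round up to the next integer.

n₁ = 377

n₁ = (z_{α/2} + z_β)² · (σ₁² + σ₂²/r) / δ²
   = (1.645 + 1.036)² · (4.2² + 2.5²/3) / 0.8²
   = 7.1878 · (17.64 + 2.0833) / 0.64
   = 7.1878 · 19.7233 / 0.64
   = 221.51
Design effect: 1.7 × 221.51 = 376.57.
Round up → n₁ = 377; n₂ = r·n₁ = 3 × 377 = 1131.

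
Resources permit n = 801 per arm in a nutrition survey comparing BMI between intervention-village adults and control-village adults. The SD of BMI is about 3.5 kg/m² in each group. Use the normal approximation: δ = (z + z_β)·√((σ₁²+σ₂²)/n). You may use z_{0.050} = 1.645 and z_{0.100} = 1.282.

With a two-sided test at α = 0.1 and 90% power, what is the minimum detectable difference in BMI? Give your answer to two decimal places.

δ = (z_{α/2} + z_β) · √((σ₁²+σ₂²)/n)
  = (1.645 + 1.282) · √(24.5/801)
  = 2.927 · √0.03059
  = 2.927 · 0.1749
  = 0.5119

Minimum detectable difference ≈ 0.51 kg/m²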